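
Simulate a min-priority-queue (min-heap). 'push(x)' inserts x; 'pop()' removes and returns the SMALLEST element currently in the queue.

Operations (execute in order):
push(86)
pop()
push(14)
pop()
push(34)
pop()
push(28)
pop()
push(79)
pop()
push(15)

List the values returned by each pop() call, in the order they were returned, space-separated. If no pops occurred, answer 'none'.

push(86): heap contents = [86]
pop() → 86: heap contents = []
push(14): heap contents = [14]
pop() → 14: heap contents = []
push(34): heap contents = [34]
pop() → 34: heap contents = []
push(28): heap contents = [28]
pop() → 28: heap contents = []
push(79): heap contents = [79]
pop() → 79: heap contents = []
push(15): heap contents = [15]

Answer: 86 14 34 28 79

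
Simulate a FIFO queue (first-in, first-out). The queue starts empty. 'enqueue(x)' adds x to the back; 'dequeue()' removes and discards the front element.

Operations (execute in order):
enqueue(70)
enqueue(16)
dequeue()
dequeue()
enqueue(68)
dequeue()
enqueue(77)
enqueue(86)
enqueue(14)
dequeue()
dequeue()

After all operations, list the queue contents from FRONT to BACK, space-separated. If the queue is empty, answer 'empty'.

enqueue(70): [70]
enqueue(16): [70, 16]
dequeue(): [16]
dequeue(): []
enqueue(68): [68]
dequeue(): []
enqueue(77): [77]
enqueue(86): [77, 86]
enqueue(14): [77, 86, 14]
dequeue(): [86, 14]
dequeue(): [14]

Answer: 14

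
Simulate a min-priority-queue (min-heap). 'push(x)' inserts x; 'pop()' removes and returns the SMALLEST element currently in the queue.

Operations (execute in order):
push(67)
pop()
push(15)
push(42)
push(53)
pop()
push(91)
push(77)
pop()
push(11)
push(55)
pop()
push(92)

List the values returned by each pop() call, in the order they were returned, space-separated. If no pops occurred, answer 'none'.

Answer: 67 15 42 11

Derivation:
push(67): heap contents = [67]
pop() → 67: heap contents = []
push(15): heap contents = [15]
push(42): heap contents = [15, 42]
push(53): heap contents = [15, 42, 53]
pop() → 15: heap contents = [42, 53]
push(91): heap contents = [42, 53, 91]
push(77): heap contents = [42, 53, 77, 91]
pop() → 42: heap contents = [53, 77, 91]
push(11): heap contents = [11, 53, 77, 91]
push(55): heap contents = [11, 53, 55, 77, 91]
pop() → 11: heap contents = [53, 55, 77, 91]
push(92): heap contents = [53, 55, 77, 91, 92]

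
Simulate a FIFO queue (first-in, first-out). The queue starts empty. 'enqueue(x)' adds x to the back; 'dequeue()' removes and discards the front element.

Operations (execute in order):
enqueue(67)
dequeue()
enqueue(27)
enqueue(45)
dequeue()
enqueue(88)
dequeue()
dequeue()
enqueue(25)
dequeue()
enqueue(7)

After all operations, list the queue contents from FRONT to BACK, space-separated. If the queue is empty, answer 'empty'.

enqueue(67): [67]
dequeue(): []
enqueue(27): [27]
enqueue(45): [27, 45]
dequeue(): [45]
enqueue(88): [45, 88]
dequeue(): [88]
dequeue(): []
enqueue(25): [25]
dequeue(): []
enqueue(7): [7]

Answer: 7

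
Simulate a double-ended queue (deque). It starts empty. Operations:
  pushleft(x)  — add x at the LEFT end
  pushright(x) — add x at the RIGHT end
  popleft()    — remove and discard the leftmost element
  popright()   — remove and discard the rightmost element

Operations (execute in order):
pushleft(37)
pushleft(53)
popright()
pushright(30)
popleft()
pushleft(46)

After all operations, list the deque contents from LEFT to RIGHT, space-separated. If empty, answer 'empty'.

Answer: 46 30

Derivation:
pushleft(37): [37]
pushleft(53): [53, 37]
popright(): [53]
pushright(30): [53, 30]
popleft(): [30]
pushleft(46): [46, 30]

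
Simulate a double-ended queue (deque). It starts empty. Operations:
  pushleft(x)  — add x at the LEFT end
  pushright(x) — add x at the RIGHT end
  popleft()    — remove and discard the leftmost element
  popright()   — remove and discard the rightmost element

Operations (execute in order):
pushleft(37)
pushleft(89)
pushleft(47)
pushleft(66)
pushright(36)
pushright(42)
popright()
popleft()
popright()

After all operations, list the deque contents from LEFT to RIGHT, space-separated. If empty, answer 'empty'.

pushleft(37): [37]
pushleft(89): [89, 37]
pushleft(47): [47, 89, 37]
pushleft(66): [66, 47, 89, 37]
pushright(36): [66, 47, 89, 37, 36]
pushright(42): [66, 47, 89, 37, 36, 42]
popright(): [66, 47, 89, 37, 36]
popleft(): [47, 89, 37, 36]
popright(): [47, 89, 37]

Answer: 47 89 37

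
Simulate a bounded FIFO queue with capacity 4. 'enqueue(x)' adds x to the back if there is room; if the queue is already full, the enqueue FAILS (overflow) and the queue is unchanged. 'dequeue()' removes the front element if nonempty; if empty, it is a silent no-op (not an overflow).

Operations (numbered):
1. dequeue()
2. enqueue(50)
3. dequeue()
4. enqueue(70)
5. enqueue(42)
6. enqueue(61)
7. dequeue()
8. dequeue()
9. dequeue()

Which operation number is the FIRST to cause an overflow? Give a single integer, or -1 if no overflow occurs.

Answer: -1

Derivation:
1. dequeue(): empty, no-op, size=0
2. enqueue(50): size=1
3. dequeue(): size=0
4. enqueue(70): size=1
5. enqueue(42): size=2
6. enqueue(61): size=3
7. dequeue(): size=2
8. dequeue(): size=1
9. dequeue(): size=0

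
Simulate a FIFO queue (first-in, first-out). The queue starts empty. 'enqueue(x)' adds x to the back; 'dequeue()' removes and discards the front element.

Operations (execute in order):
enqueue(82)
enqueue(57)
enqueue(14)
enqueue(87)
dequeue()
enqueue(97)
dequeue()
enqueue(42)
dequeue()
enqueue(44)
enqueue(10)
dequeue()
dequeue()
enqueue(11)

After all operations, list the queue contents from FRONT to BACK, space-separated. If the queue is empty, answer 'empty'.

enqueue(82): [82]
enqueue(57): [82, 57]
enqueue(14): [82, 57, 14]
enqueue(87): [82, 57, 14, 87]
dequeue(): [57, 14, 87]
enqueue(97): [57, 14, 87, 97]
dequeue(): [14, 87, 97]
enqueue(42): [14, 87, 97, 42]
dequeue(): [87, 97, 42]
enqueue(44): [87, 97, 42, 44]
enqueue(10): [87, 97, 42, 44, 10]
dequeue(): [97, 42, 44, 10]
dequeue(): [42, 44, 10]
enqueue(11): [42, 44, 10, 11]

Answer: 42 44 10 11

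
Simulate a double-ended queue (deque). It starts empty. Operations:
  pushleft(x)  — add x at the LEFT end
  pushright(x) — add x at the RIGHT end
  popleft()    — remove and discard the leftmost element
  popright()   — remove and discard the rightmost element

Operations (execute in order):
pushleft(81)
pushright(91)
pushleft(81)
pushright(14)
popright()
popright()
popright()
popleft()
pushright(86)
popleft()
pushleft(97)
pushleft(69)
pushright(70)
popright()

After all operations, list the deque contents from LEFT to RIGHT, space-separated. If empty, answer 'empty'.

pushleft(81): [81]
pushright(91): [81, 91]
pushleft(81): [81, 81, 91]
pushright(14): [81, 81, 91, 14]
popright(): [81, 81, 91]
popright(): [81, 81]
popright(): [81]
popleft(): []
pushright(86): [86]
popleft(): []
pushleft(97): [97]
pushleft(69): [69, 97]
pushright(70): [69, 97, 70]
popright(): [69, 97]

Answer: 69 97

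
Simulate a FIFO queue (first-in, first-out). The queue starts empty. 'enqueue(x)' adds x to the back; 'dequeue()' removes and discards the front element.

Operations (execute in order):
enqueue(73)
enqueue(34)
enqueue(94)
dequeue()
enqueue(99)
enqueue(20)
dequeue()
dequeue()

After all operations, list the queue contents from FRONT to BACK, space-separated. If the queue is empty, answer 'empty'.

enqueue(73): [73]
enqueue(34): [73, 34]
enqueue(94): [73, 34, 94]
dequeue(): [34, 94]
enqueue(99): [34, 94, 99]
enqueue(20): [34, 94, 99, 20]
dequeue(): [94, 99, 20]
dequeue(): [99, 20]

Answer: 99 20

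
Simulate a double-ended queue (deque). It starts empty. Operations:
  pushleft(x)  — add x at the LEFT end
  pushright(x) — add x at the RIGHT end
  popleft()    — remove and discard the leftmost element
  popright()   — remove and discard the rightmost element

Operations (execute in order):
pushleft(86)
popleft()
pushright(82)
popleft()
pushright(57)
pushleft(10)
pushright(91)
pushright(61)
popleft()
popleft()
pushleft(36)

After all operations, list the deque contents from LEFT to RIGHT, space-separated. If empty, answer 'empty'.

Answer: 36 91 61

Derivation:
pushleft(86): [86]
popleft(): []
pushright(82): [82]
popleft(): []
pushright(57): [57]
pushleft(10): [10, 57]
pushright(91): [10, 57, 91]
pushright(61): [10, 57, 91, 61]
popleft(): [57, 91, 61]
popleft(): [91, 61]
pushleft(36): [36, 91, 61]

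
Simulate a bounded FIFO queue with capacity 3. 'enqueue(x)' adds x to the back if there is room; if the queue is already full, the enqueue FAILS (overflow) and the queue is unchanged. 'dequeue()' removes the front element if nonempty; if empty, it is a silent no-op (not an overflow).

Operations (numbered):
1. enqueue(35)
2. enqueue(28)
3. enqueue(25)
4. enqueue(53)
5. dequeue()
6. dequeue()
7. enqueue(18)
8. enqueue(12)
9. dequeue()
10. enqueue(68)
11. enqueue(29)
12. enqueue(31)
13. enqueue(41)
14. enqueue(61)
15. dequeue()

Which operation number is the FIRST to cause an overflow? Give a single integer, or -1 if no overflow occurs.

1. enqueue(35): size=1
2. enqueue(28): size=2
3. enqueue(25): size=3
4. enqueue(53): size=3=cap → OVERFLOW (fail)
5. dequeue(): size=2
6. dequeue(): size=1
7. enqueue(18): size=2
8. enqueue(12): size=3
9. dequeue(): size=2
10. enqueue(68): size=3
11. enqueue(29): size=3=cap → OVERFLOW (fail)
12. enqueue(31): size=3=cap → OVERFLOW (fail)
13. enqueue(41): size=3=cap → OVERFLOW (fail)
14. enqueue(61): size=3=cap → OVERFLOW (fail)
15. dequeue(): size=2

Answer: 4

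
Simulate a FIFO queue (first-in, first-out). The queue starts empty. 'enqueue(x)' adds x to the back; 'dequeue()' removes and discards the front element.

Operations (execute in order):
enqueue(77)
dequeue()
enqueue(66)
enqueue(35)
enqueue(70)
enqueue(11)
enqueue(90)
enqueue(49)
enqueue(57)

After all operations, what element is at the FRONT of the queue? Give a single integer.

Answer: 66

Derivation:
enqueue(77): queue = [77]
dequeue(): queue = []
enqueue(66): queue = [66]
enqueue(35): queue = [66, 35]
enqueue(70): queue = [66, 35, 70]
enqueue(11): queue = [66, 35, 70, 11]
enqueue(90): queue = [66, 35, 70, 11, 90]
enqueue(49): queue = [66, 35, 70, 11, 90, 49]
enqueue(57): queue = [66, 35, 70, 11, 90, 49, 57]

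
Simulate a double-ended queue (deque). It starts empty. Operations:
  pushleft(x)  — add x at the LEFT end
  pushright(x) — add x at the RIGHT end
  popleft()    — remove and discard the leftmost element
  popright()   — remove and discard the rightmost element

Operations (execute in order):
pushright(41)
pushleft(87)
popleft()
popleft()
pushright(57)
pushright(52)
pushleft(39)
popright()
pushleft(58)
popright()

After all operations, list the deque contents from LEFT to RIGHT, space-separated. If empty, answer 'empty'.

Answer: 58 39

Derivation:
pushright(41): [41]
pushleft(87): [87, 41]
popleft(): [41]
popleft(): []
pushright(57): [57]
pushright(52): [57, 52]
pushleft(39): [39, 57, 52]
popright(): [39, 57]
pushleft(58): [58, 39, 57]
popright(): [58, 39]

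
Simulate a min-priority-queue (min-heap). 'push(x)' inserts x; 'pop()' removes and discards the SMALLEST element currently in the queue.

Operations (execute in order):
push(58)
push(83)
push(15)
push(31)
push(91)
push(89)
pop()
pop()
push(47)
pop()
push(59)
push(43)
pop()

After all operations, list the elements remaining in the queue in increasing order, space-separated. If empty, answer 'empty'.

push(58): heap contents = [58]
push(83): heap contents = [58, 83]
push(15): heap contents = [15, 58, 83]
push(31): heap contents = [15, 31, 58, 83]
push(91): heap contents = [15, 31, 58, 83, 91]
push(89): heap contents = [15, 31, 58, 83, 89, 91]
pop() → 15: heap contents = [31, 58, 83, 89, 91]
pop() → 31: heap contents = [58, 83, 89, 91]
push(47): heap contents = [47, 58, 83, 89, 91]
pop() → 47: heap contents = [58, 83, 89, 91]
push(59): heap contents = [58, 59, 83, 89, 91]
push(43): heap contents = [43, 58, 59, 83, 89, 91]
pop() → 43: heap contents = [58, 59, 83, 89, 91]

Answer: 58 59 83 89 91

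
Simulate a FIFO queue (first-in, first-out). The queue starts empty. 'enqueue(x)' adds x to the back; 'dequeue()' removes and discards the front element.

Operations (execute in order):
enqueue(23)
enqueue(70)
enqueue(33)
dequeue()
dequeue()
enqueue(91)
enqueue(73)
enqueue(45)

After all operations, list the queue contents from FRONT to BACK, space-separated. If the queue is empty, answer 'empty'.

enqueue(23): [23]
enqueue(70): [23, 70]
enqueue(33): [23, 70, 33]
dequeue(): [70, 33]
dequeue(): [33]
enqueue(91): [33, 91]
enqueue(73): [33, 91, 73]
enqueue(45): [33, 91, 73, 45]

Answer: 33 91 73 45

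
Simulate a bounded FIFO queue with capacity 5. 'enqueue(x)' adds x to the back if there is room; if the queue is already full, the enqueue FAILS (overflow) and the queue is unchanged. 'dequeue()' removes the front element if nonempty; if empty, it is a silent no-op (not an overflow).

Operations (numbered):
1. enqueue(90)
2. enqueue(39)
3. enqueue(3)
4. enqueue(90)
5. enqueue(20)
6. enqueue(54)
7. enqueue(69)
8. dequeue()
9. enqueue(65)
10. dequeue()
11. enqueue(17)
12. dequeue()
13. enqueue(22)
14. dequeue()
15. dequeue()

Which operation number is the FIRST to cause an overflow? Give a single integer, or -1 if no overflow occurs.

1. enqueue(90): size=1
2. enqueue(39): size=2
3. enqueue(3): size=3
4. enqueue(90): size=4
5. enqueue(20): size=5
6. enqueue(54): size=5=cap → OVERFLOW (fail)
7. enqueue(69): size=5=cap → OVERFLOW (fail)
8. dequeue(): size=4
9. enqueue(65): size=5
10. dequeue(): size=4
11. enqueue(17): size=5
12. dequeue(): size=4
13. enqueue(22): size=5
14. dequeue(): size=4
15. dequeue(): size=3

Answer: 6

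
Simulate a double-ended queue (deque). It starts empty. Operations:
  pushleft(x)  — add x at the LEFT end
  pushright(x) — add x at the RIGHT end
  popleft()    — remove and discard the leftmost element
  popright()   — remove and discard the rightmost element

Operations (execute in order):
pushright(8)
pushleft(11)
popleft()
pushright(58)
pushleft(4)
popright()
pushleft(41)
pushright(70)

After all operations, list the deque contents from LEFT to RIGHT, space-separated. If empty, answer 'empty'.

Answer: 41 4 8 70

Derivation:
pushright(8): [8]
pushleft(11): [11, 8]
popleft(): [8]
pushright(58): [8, 58]
pushleft(4): [4, 8, 58]
popright(): [4, 8]
pushleft(41): [41, 4, 8]
pushright(70): [41, 4, 8, 70]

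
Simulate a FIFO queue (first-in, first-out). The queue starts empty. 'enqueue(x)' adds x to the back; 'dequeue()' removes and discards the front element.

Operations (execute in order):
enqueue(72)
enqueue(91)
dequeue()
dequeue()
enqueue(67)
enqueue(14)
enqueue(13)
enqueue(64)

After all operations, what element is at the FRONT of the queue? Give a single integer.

Answer: 67

Derivation:
enqueue(72): queue = [72]
enqueue(91): queue = [72, 91]
dequeue(): queue = [91]
dequeue(): queue = []
enqueue(67): queue = [67]
enqueue(14): queue = [67, 14]
enqueue(13): queue = [67, 14, 13]
enqueue(64): queue = [67, 14, 13, 64]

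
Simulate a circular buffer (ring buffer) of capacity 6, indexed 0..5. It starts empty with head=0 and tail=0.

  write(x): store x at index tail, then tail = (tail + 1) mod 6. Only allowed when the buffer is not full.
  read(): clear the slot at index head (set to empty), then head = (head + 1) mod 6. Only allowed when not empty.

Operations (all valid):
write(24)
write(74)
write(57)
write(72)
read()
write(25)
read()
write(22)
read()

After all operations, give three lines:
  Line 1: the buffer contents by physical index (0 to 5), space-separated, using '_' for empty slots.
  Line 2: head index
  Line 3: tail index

Answer: _ _ _ 72 25 22
3
0

Derivation:
write(24): buf=[24 _ _ _ _ _], head=0, tail=1, size=1
write(74): buf=[24 74 _ _ _ _], head=0, tail=2, size=2
write(57): buf=[24 74 57 _ _ _], head=0, tail=3, size=3
write(72): buf=[24 74 57 72 _ _], head=0, tail=4, size=4
read(): buf=[_ 74 57 72 _ _], head=1, tail=4, size=3
write(25): buf=[_ 74 57 72 25 _], head=1, tail=5, size=4
read(): buf=[_ _ 57 72 25 _], head=2, tail=5, size=3
write(22): buf=[_ _ 57 72 25 22], head=2, tail=0, size=4
read(): buf=[_ _ _ 72 25 22], head=3, tail=0, size=3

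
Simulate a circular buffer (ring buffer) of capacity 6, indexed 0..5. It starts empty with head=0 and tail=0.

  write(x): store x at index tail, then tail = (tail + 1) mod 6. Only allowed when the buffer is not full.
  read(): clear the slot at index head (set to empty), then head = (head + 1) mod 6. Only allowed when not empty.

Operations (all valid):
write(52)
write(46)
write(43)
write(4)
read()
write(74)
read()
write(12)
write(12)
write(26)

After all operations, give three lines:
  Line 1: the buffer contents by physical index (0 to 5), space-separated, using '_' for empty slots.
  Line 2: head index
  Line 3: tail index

Answer: 12 26 43 4 74 12
2
2

Derivation:
write(52): buf=[52 _ _ _ _ _], head=0, tail=1, size=1
write(46): buf=[52 46 _ _ _ _], head=0, tail=2, size=2
write(43): buf=[52 46 43 _ _ _], head=0, tail=3, size=3
write(4): buf=[52 46 43 4 _ _], head=0, tail=4, size=4
read(): buf=[_ 46 43 4 _ _], head=1, tail=4, size=3
write(74): buf=[_ 46 43 4 74 _], head=1, tail=5, size=4
read(): buf=[_ _ 43 4 74 _], head=2, tail=5, size=3
write(12): buf=[_ _ 43 4 74 12], head=2, tail=0, size=4
write(12): buf=[12 _ 43 4 74 12], head=2, tail=1, size=5
write(26): buf=[12 26 43 4 74 12], head=2, tail=2, size=6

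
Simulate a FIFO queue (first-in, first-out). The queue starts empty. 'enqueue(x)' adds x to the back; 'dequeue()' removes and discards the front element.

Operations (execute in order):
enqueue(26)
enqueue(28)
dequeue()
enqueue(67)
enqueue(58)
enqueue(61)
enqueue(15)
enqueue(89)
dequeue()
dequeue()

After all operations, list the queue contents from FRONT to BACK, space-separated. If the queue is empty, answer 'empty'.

enqueue(26): [26]
enqueue(28): [26, 28]
dequeue(): [28]
enqueue(67): [28, 67]
enqueue(58): [28, 67, 58]
enqueue(61): [28, 67, 58, 61]
enqueue(15): [28, 67, 58, 61, 15]
enqueue(89): [28, 67, 58, 61, 15, 89]
dequeue(): [67, 58, 61, 15, 89]
dequeue(): [58, 61, 15, 89]

Answer: 58 61 15 89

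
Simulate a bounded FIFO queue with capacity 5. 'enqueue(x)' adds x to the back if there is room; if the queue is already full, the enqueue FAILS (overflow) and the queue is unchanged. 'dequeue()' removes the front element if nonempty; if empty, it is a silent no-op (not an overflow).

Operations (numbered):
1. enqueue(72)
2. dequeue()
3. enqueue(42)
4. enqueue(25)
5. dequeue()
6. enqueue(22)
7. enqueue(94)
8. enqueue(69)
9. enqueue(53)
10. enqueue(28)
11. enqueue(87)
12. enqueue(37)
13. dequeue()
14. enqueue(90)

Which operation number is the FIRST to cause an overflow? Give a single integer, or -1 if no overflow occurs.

1. enqueue(72): size=1
2. dequeue(): size=0
3. enqueue(42): size=1
4. enqueue(25): size=2
5. dequeue(): size=1
6. enqueue(22): size=2
7. enqueue(94): size=3
8. enqueue(69): size=4
9. enqueue(53): size=5
10. enqueue(28): size=5=cap → OVERFLOW (fail)
11. enqueue(87): size=5=cap → OVERFLOW (fail)
12. enqueue(37): size=5=cap → OVERFLOW (fail)
13. dequeue(): size=4
14. enqueue(90): size=5

Answer: 10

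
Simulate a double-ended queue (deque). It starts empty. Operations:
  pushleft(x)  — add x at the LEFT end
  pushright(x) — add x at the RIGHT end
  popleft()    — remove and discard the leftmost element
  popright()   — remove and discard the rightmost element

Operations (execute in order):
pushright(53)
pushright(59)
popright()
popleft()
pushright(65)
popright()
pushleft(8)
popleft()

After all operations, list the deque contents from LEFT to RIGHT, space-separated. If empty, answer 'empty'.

pushright(53): [53]
pushright(59): [53, 59]
popright(): [53]
popleft(): []
pushright(65): [65]
popright(): []
pushleft(8): [8]
popleft(): []

Answer: empty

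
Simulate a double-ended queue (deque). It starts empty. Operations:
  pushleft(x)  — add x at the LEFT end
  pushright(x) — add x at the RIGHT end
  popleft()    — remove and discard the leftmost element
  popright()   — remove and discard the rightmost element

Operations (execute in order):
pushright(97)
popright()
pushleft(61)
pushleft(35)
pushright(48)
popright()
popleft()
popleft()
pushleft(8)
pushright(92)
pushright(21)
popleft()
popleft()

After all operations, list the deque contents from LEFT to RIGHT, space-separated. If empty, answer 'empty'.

pushright(97): [97]
popright(): []
pushleft(61): [61]
pushleft(35): [35, 61]
pushright(48): [35, 61, 48]
popright(): [35, 61]
popleft(): [61]
popleft(): []
pushleft(8): [8]
pushright(92): [8, 92]
pushright(21): [8, 92, 21]
popleft(): [92, 21]
popleft(): [21]

Answer: 21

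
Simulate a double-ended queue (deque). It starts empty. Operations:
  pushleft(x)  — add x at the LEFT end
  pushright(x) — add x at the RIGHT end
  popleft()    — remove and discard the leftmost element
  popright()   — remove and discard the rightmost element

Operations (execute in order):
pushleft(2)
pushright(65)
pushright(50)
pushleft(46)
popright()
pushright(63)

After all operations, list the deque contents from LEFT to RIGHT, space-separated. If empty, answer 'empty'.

Answer: 46 2 65 63

Derivation:
pushleft(2): [2]
pushright(65): [2, 65]
pushright(50): [2, 65, 50]
pushleft(46): [46, 2, 65, 50]
popright(): [46, 2, 65]
pushright(63): [46, 2, 65, 63]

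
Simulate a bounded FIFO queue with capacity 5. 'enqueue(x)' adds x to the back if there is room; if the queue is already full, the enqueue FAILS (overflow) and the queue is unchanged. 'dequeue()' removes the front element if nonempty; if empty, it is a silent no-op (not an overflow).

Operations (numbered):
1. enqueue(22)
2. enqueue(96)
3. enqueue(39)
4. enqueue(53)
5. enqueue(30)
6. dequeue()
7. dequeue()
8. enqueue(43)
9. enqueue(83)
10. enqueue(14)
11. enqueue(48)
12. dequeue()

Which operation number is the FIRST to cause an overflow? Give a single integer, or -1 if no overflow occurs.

Answer: 10

Derivation:
1. enqueue(22): size=1
2. enqueue(96): size=2
3. enqueue(39): size=3
4. enqueue(53): size=4
5. enqueue(30): size=5
6. dequeue(): size=4
7. dequeue(): size=3
8. enqueue(43): size=4
9. enqueue(83): size=5
10. enqueue(14): size=5=cap → OVERFLOW (fail)
11. enqueue(48): size=5=cap → OVERFLOW (fail)
12. dequeue(): size=4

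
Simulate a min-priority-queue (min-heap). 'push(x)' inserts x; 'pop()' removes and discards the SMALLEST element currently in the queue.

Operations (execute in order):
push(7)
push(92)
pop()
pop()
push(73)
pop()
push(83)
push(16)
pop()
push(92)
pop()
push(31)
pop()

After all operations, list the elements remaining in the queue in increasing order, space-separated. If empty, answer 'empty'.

Answer: 92

Derivation:
push(7): heap contents = [7]
push(92): heap contents = [7, 92]
pop() → 7: heap contents = [92]
pop() → 92: heap contents = []
push(73): heap contents = [73]
pop() → 73: heap contents = []
push(83): heap contents = [83]
push(16): heap contents = [16, 83]
pop() → 16: heap contents = [83]
push(92): heap contents = [83, 92]
pop() → 83: heap contents = [92]
push(31): heap contents = [31, 92]
pop() → 31: heap contents = [92]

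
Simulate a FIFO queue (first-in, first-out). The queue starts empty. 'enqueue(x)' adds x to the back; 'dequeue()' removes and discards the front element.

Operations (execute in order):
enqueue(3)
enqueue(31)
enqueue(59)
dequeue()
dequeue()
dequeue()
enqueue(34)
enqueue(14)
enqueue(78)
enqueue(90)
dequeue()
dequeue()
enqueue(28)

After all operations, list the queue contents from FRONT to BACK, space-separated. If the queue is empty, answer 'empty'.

enqueue(3): [3]
enqueue(31): [3, 31]
enqueue(59): [3, 31, 59]
dequeue(): [31, 59]
dequeue(): [59]
dequeue(): []
enqueue(34): [34]
enqueue(14): [34, 14]
enqueue(78): [34, 14, 78]
enqueue(90): [34, 14, 78, 90]
dequeue(): [14, 78, 90]
dequeue(): [78, 90]
enqueue(28): [78, 90, 28]

Answer: 78 90 28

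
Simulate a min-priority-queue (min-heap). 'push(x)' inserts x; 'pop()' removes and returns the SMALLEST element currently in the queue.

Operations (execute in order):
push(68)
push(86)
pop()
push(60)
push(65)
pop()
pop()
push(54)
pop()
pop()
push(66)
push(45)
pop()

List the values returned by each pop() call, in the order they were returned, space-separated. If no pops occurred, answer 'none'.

push(68): heap contents = [68]
push(86): heap contents = [68, 86]
pop() → 68: heap contents = [86]
push(60): heap contents = [60, 86]
push(65): heap contents = [60, 65, 86]
pop() → 60: heap contents = [65, 86]
pop() → 65: heap contents = [86]
push(54): heap contents = [54, 86]
pop() → 54: heap contents = [86]
pop() → 86: heap contents = []
push(66): heap contents = [66]
push(45): heap contents = [45, 66]
pop() → 45: heap contents = [66]

Answer: 68 60 65 54 86 45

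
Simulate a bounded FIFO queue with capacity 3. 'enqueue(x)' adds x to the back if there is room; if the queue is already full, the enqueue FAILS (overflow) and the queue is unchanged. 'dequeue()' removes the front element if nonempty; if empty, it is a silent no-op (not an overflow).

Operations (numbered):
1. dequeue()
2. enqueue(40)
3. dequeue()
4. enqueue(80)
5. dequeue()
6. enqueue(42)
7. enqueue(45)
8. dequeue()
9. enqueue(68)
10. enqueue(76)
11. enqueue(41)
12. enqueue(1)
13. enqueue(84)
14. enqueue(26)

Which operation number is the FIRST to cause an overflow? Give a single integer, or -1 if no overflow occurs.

Answer: 11

Derivation:
1. dequeue(): empty, no-op, size=0
2. enqueue(40): size=1
3. dequeue(): size=0
4. enqueue(80): size=1
5. dequeue(): size=0
6. enqueue(42): size=1
7. enqueue(45): size=2
8. dequeue(): size=1
9. enqueue(68): size=2
10. enqueue(76): size=3
11. enqueue(41): size=3=cap → OVERFLOW (fail)
12. enqueue(1): size=3=cap → OVERFLOW (fail)
13. enqueue(84): size=3=cap → OVERFLOW (fail)
14. enqueue(26): size=3=cap → OVERFLOW (fail)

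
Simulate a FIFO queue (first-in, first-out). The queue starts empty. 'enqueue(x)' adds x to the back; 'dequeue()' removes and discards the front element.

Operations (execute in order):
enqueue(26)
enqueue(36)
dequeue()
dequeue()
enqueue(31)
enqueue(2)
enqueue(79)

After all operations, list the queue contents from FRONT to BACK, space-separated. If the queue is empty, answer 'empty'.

Answer: 31 2 79

Derivation:
enqueue(26): [26]
enqueue(36): [26, 36]
dequeue(): [36]
dequeue(): []
enqueue(31): [31]
enqueue(2): [31, 2]
enqueue(79): [31, 2, 79]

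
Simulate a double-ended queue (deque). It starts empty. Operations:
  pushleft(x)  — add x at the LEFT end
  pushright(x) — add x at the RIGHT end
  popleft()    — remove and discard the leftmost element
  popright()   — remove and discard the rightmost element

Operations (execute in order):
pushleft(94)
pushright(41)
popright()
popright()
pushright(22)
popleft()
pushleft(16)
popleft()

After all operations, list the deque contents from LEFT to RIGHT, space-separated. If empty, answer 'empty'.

Answer: empty

Derivation:
pushleft(94): [94]
pushright(41): [94, 41]
popright(): [94]
popright(): []
pushright(22): [22]
popleft(): []
pushleft(16): [16]
popleft(): []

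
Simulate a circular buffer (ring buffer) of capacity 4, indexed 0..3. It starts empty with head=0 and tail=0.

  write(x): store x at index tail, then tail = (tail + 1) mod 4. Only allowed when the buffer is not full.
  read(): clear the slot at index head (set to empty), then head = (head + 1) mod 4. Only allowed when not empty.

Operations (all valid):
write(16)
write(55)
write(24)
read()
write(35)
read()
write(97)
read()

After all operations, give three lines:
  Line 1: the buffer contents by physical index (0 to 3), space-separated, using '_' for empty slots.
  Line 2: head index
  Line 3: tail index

write(16): buf=[16 _ _ _], head=0, tail=1, size=1
write(55): buf=[16 55 _ _], head=0, tail=2, size=2
write(24): buf=[16 55 24 _], head=0, tail=3, size=3
read(): buf=[_ 55 24 _], head=1, tail=3, size=2
write(35): buf=[_ 55 24 35], head=1, tail=0, size=3
read(): buf=[_ _ 24 35], head=2, tail=0, size=2
write(97): buf=[97 _ 24 35], head=2, tail=1, size=3
read(): buf=[97 _ _ 35], head=3, tail=1, size=2

Answer: 97 _ _ 35
3
1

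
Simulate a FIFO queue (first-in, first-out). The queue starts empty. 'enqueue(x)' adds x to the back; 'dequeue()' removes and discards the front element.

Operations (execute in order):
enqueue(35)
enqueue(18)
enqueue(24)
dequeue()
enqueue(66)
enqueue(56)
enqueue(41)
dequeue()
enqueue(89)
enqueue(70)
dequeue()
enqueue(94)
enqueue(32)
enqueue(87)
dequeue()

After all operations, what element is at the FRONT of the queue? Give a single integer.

enqueue(35): queue = [35]
enqueue(18): queue = [35, 18]
enqueue(24): queue = [35, 18, 24]
dequeue(): queue = [18, 24]
enqueue(66): queue = [18, 24, 66]
enqueue(56): queue = [18, 24, 66, 56]
enqueue(41): queue = [18, 24, 66, 56, 41]
dequeue(): queue = [24, 66, 56, 41]
enqueue(89): queue = [24, 66, 56, 41, 89]
enqueue(70): queue = [24, 66, 56, 41, 89, 70]
dequeue(): queue = [66, 56, 41, 89, 70]
enqueue(94): queue = [66, 56, 41, 89, 70, 94]
enqueue(32): queue = [66, 56, 41, 89, 70, 94, 32]
enqueue(87): queue = [66, 56, 41, 89, 70, 94, 32, 87]
dequeue(): queue = [56, 41, 89, 70, 94, 32, 87]

Answer: 56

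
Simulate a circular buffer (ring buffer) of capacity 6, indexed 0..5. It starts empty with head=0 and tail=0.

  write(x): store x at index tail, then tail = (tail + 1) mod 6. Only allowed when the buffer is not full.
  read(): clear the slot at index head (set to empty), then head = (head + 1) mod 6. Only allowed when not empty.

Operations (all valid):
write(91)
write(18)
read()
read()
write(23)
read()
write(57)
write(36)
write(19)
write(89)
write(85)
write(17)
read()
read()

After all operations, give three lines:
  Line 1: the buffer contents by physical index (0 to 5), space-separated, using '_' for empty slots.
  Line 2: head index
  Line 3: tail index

write(91): buf=[91 _ _ _ _ _], head=0, tail=1, size=1
write(18): buf=[91 18 _ _ _ _], head=0, tail=2, size=2
read(): buf=[_ 18 _ _ _ _], head=1, tail=2, size=1
read(): buf=[_ _ _ _ _ _], head=2, tail=2, size=0
write(23): buf=[_ _ 23 _ _ _], head=2, tail=3, size=1
read(): buf=[_ _ _ _ _ _], head=3, tail=3, size=0
write(57): buf=[_ _ _ 57 _ _], head=3, tail=4, size=1
write(36): buf=[_ _ _ 57 36 _], head=3, tail=5, size=2
write(19): buf=[_ _ _ 57 36 19], head=3, tail=0, size=3
write(89): buf=[89 _ _ 57 36 19], head=3, tail=1, size=4
write(85): buf=[89 85 _ 57 36 19], head=3, tail=2, size=5
write(17): buf=[89 85 17 57 36 19], head=3, tail=3, size=6
read(): buf=[89 85 17 _ 36 19], head=4, tail=3, size=5
read(): buf=[89 85 17 _ _ 19], head=5, tail=3, size=4

Answer: 89 85 17 _ _ 19
5
3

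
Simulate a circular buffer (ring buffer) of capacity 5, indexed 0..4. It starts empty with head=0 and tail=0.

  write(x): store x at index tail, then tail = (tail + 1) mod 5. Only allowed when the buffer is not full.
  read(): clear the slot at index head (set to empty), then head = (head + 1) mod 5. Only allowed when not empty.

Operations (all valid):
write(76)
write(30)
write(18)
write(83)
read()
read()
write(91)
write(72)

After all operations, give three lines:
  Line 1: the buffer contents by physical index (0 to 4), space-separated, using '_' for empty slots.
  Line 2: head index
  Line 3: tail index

write(76): buf=[76 _ _ _ _], head=0, tail=1, size=1
write(30): buf=[76 30 _ _ _], head=0, tail=2, size=2
write(18): buf=[76 30 18 _ _], head=0, tail=3, size=3
write(83): buf=[76 30 18 83 _], head=0, tail=4, size=4
read(): buf=[_ 30 18 83 _], head=1, tail=4, size=3
read(): buf=[_ _ 18 83 _], head=2, tail=4, size=2
write(91): buf=[_ _ 18 83 91], head=2, tail=0, size=3
write(72): buf=[72 _ 18 83 91], head=2, tail=1, size=4

Answer: 72 _ 18 83 91
2
1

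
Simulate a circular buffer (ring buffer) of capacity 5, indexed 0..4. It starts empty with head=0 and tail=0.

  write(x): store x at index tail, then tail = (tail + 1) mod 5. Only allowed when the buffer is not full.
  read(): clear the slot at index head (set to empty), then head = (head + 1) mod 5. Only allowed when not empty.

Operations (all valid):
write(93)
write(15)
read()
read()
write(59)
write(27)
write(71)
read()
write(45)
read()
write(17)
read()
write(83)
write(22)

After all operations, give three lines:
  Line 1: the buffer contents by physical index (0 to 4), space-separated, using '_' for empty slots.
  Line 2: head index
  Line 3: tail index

Answer: 45 17 83 22 _
0
4

Derivation:
write(93): buf=[93 _ _ _ _], head=0, tail=1, size=1
write(15): buf=[93 15 _ _ _], head=0, tail=2, size=2
read(): buf=[_ 15 _ _ _], head=1, tail=2, size=1
read(): buf=[_ _ _ _ _], head=2, tail=2, size=0
write(59): buf=[_ _ 59 _ _], head=2, tail=3, size=1
write(27): buf=[_ _ 59 27 _], head=2, tail=4, size=2
write(71): buf=[_ _ 59 27 71], head=2, tail=0, size=3
read(): buf=[_ _ _ 27 71], head=3, tail=0, size=2
write(45): buf=[45 _ _ 27 71], head=3, tail=1, size=3
read(): buf=[45 _ _ _ 71], head=4, tail=1, size=2
write(17): buf=[45 17 _ _ 71], head=4, tail=2, size=3
read(): buf=[45 17 _ _ _], head=0, tail=2, size=2
write(83): buf=[45 17 83 _ _], head=0, tail=3, size=3
write(22): buf=[45 17 83 22 _], head=0, tail=4, size=4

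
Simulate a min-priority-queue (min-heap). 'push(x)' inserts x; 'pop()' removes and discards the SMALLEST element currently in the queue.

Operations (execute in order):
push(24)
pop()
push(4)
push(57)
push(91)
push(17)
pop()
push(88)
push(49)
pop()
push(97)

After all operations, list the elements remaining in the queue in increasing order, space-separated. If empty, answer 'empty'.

Answer: 49 57 88 91 97

Derivation:
push(24): heap contents = [24]
pop() → 24: heap contents = []
push(4): heap contents = [4]
push(57): heap contents = [4, 57]
push(91): heap contents = [4, 57, 91]
push(17): heap contents = [4, 17, 57, 91]
pop() → 4: heap contents = [17, 57, 91]
push(88): heap contents = [17, 57, 88, 91]
push(49): heap contents = [17, 49, 57, 88, 91]
pop() → 17: heap contents = [49, 57, 88, 91]
push(97): heap contents = [49, 57, 88, 91, 97]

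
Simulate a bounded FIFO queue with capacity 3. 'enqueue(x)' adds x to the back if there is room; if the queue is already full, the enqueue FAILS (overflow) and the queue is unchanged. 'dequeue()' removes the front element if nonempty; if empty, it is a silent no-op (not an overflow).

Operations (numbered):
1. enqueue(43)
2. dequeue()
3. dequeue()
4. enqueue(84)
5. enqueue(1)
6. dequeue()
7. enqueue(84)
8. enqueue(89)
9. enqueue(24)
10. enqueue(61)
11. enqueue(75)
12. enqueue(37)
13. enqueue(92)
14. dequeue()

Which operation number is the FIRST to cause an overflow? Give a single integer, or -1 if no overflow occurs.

1. enqueue(43): size=1
2. dequeue(): size=0
3. dequeue(): empty, no-op, size=0
4. enqueue(84): size=1
5. enqueue(1): size=2
6. dequeue(): size=1
7. enqueue(84): size=2
8. enqueue(89): size=3
9. enqueue(24): size=3=cap → OVERFLOW (fail)
10. enqueue(61): size=3=cap → OVERFLOW (fail)
11. enqueue(75): size=3=cap → OVERFLOW (fail)
12. enqueue(37): size=3=cap → OVERFLOW (fail)
13. enqueue(92): size=3=cap → OVERFLOW (fail)
14. dequeue(): size=2

Answer: 9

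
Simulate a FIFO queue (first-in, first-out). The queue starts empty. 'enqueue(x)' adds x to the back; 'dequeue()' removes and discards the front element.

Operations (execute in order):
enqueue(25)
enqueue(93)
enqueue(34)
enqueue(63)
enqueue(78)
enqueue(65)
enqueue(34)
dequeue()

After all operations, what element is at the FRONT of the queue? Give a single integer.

enqueue(25): queue = [25]
enqueue(93): queue = [25, 93]
enqueue(34): queue = [25, 93, 34]
enqueue(63): queue = [25, 93, 34, 63]
enqueue(78): queue = [25, 93, 34, 63, 78]
enqueue(65): queue = [25, 93, 34, 63, 78, 65]
enqueue(34): queue = [25, 93, 34, 63, 78, 65, 34]
dequeue(): queue = [93, 34, 63, 78, 65, 34]

Answer: 93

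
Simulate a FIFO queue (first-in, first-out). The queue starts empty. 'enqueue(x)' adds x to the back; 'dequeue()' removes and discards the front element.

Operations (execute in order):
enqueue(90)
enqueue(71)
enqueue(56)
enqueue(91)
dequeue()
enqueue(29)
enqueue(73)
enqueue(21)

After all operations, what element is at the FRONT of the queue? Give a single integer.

enqueue(90): queue = [90]
enqueue(71): queue = [90, 71]
enqueue(56): queue = [90, 71, 56]
enqueue(91): queue = [90, 71, 56, 91]
dequeue(): queue = [71, 56, 91]
enqueue(29): queue = [71, 56, 91, 29]
enqueue(73): queue = [71, 56, 91, 29, 73]
enqueue(21): queue = [71, 56, 91, 29, 73, 21]

Answer: 71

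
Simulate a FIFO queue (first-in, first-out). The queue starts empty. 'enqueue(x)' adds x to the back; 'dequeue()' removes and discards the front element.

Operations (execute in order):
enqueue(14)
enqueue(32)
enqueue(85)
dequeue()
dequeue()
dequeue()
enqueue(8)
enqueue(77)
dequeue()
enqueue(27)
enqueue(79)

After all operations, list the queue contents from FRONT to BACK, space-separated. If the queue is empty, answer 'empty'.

Answer: 77 27 79

Derivation:
enqueue(14): [14]
enqueue(32): [14, 32]
enqueue(85): [14, 32, 85]
dequeue(): [32, 85]
dequeue(): [85]
dequeue(): []
enqueue(8): [8]
enqueue(77): [8, 77]
dequeue(): [77]
enqueue(27): [77, 27]
enqueue(79): [77, 27, 79]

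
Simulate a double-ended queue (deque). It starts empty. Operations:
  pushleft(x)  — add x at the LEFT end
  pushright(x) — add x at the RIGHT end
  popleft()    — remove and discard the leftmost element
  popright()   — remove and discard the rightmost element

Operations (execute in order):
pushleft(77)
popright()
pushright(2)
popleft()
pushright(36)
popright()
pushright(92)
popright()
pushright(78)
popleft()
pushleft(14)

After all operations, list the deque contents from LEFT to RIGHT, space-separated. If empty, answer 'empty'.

Answer: 14

Derivation:
pushleft(77): [77]
popright(): []
pushright(2): [2]
popleft(): []
pushright(36): [36]
popright(): []
pushright(92): [92]
popright(): []
pushright(78): [78]
popleft(): []
pushleft(14): [14]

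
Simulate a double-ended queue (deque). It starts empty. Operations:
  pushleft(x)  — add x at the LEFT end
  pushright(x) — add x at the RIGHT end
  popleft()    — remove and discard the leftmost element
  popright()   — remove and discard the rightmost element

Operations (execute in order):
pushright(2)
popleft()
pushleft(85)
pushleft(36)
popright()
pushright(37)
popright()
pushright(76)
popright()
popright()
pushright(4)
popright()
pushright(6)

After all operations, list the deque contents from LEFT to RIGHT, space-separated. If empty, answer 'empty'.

Answer: 6

Derivation:
pushright(2): [2]
popleft(): []
pushleft(85): [85]
pushleft(36): [36, 85]
popright(): [36]
pushright(37): [36, 37]
popright(): [36]
pushright(76): [36, 76]
popright(): [36]
popright(): []
pushright(4): [4]
popright(): []
pushright(6): [6]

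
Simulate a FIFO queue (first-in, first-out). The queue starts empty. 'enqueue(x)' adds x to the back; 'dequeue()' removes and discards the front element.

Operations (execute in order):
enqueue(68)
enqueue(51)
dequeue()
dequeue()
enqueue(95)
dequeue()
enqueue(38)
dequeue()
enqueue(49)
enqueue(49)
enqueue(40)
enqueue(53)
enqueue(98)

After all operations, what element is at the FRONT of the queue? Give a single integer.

Answer: 49

Derivation:
enqueue(68): queue = [68]
enqueue(51): queue = [68, 51]
dequeue(): queue = [51]
dequeue(): queue = []
enqueue(95): queue = [95]
dequeue(): queue = []
enqueue(38): queue = [38]
dequeue(): queue = []
enqueue(49): queue = [49]
enqueue(49): queue = [49, 49]
enqueue(40): queue = [49, 49, 40]
enqueue(53): queue = [49, 49, 40, 53]
enqueue(98): queue = [49, 49, 40, 53, 98]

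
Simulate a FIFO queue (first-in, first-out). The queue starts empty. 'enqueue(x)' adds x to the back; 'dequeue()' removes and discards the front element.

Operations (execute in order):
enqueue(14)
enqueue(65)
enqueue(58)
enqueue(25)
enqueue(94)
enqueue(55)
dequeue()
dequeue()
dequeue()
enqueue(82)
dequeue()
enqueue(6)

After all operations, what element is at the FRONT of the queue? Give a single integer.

Answer: 94

Derivation:
enqueue(14): queue = [14]
enqueue(65): queue = [14, 65]
enqueue(58): queue = [14, 65, 58]
enqueue(25): queue = [14, 65, 58, 25]
enqueue(94): queue = [14, 65, 58, 25, 94]
enqueue(55): queue = [14, 65, 58, 25, 94, 55]
dequeue(): queue = [65, 58, 25, 94, 55]
dequeue(): queue = [58, 25, 94, 55]
dequeue(): queue = [25, 94, 55]
enqueue(82): queue = [25, 94, 55, 82]
dequeue(): queue = [94, 55, 82]
enqueue(6): queue = [94, 55, 82, 6]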